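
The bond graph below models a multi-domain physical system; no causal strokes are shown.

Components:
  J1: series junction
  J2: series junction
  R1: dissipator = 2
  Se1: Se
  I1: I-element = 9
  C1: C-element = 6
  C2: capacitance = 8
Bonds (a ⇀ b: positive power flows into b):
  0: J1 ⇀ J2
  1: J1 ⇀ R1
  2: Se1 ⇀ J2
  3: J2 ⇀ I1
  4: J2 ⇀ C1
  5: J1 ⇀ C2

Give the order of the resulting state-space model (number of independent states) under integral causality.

b2 stroke→J2  (Se1: effort source, stroke at far end)
b3 stroke→I1  (prefer integral on I1)
b0 stroke→J2  (J2: bond 3 brought flow, rest push out)
b4 stroke→J2  (common-f at J2 fixed by 3)
b1 stroke→J1  (1-jn J1 has f-setter on 0)
b5 stroke→J1  (1-jn J1 has f-setter on 0)

3  (C1, C2, I1 all integral)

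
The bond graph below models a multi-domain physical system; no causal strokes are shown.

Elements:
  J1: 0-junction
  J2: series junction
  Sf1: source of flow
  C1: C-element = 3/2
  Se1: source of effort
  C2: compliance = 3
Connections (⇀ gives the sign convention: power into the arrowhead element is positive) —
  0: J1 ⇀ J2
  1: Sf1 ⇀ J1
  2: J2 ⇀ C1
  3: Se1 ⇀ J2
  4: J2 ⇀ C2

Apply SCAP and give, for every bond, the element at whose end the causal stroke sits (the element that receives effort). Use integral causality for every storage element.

b0 →J1
b1 →Sf1
b2 →J2
b3 →J2
b4 →J2

β1 stroke→Sf1  (Sf1 fixes flow; stroke at Sf1)
β3 stroke→J2  (Se1: effort source, stroke at far end)
β0 stroke→J1  (only one effort-in slot at J1)
β2 stroke→J2  (common-f at J2 fixed by 0)
β4 stroke→J2  (common-f at J2 fixed by 0)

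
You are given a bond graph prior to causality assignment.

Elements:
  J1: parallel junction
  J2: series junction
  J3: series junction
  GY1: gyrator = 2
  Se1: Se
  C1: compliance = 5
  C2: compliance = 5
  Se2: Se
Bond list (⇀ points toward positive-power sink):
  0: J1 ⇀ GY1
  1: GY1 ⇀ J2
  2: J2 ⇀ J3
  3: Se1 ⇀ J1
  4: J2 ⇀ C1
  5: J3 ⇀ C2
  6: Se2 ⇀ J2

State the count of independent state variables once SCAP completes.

b3 →J1  (source Se1 imposes e)
b6 →J2  (source Se2 imposes e)
b0 →GY1  (J1: bond 3 brought effort, rest push out)
b1 →GY1  (through GY1, causality inverts; strokes same side of GY1)
b2 →J2  (1-jn J2 has f-setter on 1)
b4 →J2  (J2: bond 1 brought flow, rest push out)
b5 →J3  (1-jn J3 has f-setter on 2)

2  (C1, C2 all integral)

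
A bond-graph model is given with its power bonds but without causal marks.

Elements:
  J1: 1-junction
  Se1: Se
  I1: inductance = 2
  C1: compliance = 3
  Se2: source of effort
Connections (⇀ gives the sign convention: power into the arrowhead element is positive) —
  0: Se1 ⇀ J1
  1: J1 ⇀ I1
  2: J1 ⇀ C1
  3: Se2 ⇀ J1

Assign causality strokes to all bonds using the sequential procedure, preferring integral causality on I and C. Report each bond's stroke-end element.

b0 stroke→J1
b1 stroke→I1
b2 stroke→J1
b3 stroke→J1

b0 stroke at J1  (Se1 fixes effort; stroke away)
b3 stroke at J1  (source Se2 imposes e)
b1 stroke at I1  (I1: I, integral causality)
b2 stroke at J1  (1-jn J1 has f-setter on 1)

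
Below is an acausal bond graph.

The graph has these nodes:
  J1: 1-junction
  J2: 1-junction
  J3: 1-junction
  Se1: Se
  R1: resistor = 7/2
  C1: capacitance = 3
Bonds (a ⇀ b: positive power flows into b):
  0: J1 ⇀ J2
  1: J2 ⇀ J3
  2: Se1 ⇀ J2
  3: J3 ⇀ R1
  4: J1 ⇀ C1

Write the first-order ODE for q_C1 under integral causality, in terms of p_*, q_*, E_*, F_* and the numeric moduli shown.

dq_C1/dt = 2*E_Se1/7 - 2*q_C1/21

b2 stroke→J2  (Se1 fixes effort; stroke away)
b4 stroke→J1  (prefer integral on C1)
b0 stroke→J2  (closing 1-jn rule on J1)
b1 stroke→J3  (only one flow-in slot at J2)
b3 stroke→R1  (J3 needs exactly one f-in)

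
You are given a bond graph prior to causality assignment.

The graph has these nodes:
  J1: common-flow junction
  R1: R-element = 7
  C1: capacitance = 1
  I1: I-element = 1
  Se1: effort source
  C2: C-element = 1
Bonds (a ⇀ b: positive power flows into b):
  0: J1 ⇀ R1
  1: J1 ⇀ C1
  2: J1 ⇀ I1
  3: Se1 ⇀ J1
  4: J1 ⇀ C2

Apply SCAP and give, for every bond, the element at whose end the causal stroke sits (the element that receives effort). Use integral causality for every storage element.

β3 stroke→J1  (Se1 fixes effort; stroke away)
β1 stroke→J1  (C1 outputs effort q/C1)
β2 stroke→I1  (prefer integral on I1)
β0 stroke→J1  (1-jn J1 has f-setter on 2)
β4 stroke→J1  (1-jn J1 has f-setter on 2)

b0 stroke→J1
b1 stroke→J1
b2 stroke→I1
b3 stroke→J1
b4 stroke→J1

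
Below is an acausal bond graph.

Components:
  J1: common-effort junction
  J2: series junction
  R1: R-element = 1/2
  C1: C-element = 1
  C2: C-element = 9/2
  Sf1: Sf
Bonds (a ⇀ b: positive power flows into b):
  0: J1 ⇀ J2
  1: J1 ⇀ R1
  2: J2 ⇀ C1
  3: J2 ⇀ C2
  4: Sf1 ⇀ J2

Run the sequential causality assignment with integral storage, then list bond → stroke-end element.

b0 stroke→J2
b1 stroke→J1
b2 stroke→J2
b3 stroke→J2
b4 stroke→Sf1

#4 |Sf1  (source Sf1 imposes f)
#0 |J2  (common-f at J2 fixed by 4)
#2 |J2  (J2: bond 4 brought flow, rest push out)
#3 |J2  (J2: bond 4 brought flow, rest push out)
#1 |J1  (J1 needs exactly one e-in)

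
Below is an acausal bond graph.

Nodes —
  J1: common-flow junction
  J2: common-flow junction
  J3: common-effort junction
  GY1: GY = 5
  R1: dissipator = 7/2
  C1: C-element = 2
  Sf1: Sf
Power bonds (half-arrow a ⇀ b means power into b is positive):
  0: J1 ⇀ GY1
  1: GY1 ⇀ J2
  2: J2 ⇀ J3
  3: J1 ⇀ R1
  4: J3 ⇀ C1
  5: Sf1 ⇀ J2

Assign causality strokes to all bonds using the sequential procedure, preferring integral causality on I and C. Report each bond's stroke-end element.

β0 stroke at J1
β1 stroke at J2
β2 stroke at J2
β3 stroke at R1
β4 stroke at J3
β5 stroke at Sf1

β5 |Sf1  (Sf1: flow source, stroke at near end)
β1 |J2  (common-f at J2 fixed by 5)
β2 |J2  (common-f at J2 fixed by 5)
β4 |J3  (J3 needs exactly one e-in)
β0 |J1  (through GY1, causality inverts; strokes same side of GY1)
β3 |R1  (closing 1-jn rule on J1)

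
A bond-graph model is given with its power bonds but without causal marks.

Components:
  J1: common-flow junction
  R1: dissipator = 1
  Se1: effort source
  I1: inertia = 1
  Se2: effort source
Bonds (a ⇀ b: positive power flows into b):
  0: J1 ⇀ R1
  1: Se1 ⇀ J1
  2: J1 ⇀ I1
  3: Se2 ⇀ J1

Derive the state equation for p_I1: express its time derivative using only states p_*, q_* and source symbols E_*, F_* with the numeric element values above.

dp_I1/dt = E_Se1 + E_Se2 - p_I1

#1 stroke→J1  (source Se1 imposes e)
#3 stroke→J1  (Se2 (Se) sets effort on bond)
#2 stroke→I1  (I1 integral (f out))
#0 stroke→J1  (1-jn J1 has f-setter on 2)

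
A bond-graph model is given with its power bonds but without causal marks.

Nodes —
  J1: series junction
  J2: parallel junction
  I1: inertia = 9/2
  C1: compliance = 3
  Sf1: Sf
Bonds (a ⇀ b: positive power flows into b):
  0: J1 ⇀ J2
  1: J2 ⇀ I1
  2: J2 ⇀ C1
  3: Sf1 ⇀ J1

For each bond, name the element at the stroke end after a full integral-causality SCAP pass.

#0 stroke at J1
#1 stroke at I1
#2 stroke at J2
#3 stroke at Sf1

β3 |Sf1  (Sf1 (Sf) sets flow on bond)
β0 |J1  (common-f at J1 fixed by 3)
β1 |I1  (prefer integral on I1)
β2 |J2  (J2 needs exactly one e-in)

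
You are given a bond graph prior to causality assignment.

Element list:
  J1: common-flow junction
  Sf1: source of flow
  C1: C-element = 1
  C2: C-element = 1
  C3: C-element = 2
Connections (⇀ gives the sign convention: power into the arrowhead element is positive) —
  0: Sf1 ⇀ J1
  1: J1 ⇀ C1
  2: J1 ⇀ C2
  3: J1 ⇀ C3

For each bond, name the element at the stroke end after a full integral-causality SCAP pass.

bond 0 |Sf1
bond 1 |J1
bond 2 |J1
bond 3 |J1

#0 →Sf1  (Sf1: flow source, stroke at near end)
#1 →J1  (common-f at J1 fixed by 0)
#2 →J1  (J1 flow already set via bond 0)
#3 →J1  (common-f at J1 fixed by 0)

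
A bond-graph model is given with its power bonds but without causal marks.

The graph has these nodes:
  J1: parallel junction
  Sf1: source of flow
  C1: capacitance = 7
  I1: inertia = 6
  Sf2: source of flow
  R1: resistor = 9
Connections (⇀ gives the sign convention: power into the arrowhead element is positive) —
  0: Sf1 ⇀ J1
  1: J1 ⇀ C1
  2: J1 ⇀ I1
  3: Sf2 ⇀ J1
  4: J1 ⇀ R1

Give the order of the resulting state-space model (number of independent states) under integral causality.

2  (C1, I1 all integral)

b0 stroke→Sf1  (Sf1 (Sf) sets flow on bond)
b3 stroke→Sf2  (Sf2: flow source, stroke at near end)
b1 stroke→J1  (C1 integral (e out))
b2 stroke→I1  (J1: bond 1 brought effort, rest push out)
b4 stroke→R1  (J1 effort already set via bond 1)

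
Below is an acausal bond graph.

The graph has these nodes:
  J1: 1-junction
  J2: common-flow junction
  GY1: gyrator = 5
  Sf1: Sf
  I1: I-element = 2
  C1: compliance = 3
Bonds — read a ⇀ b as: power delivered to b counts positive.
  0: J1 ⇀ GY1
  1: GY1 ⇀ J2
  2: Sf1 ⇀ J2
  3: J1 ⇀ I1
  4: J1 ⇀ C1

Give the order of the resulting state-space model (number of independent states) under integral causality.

b2 stroke→Sf1  (Sf1 fixes flow; stroke at Sf1)
b1 stroke→J2  (J2: bond 2 brought flow, rest push out)
b0 stroke→J1  (GY1 both-in/both-out from 1)
b3 stroke→I1  (I1: I, integral causality)
b4 stroke→J1  (1-jn J1 has f-setter on 3)

2  (C1, I1 all integral)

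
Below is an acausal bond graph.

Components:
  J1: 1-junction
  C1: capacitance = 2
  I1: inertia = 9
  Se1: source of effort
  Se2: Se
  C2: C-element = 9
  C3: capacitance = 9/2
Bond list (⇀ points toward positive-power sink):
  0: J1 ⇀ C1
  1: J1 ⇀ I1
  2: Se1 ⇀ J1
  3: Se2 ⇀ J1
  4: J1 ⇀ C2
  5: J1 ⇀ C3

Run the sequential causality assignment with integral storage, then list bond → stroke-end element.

bond 2 →J1  (Se1: effort source, stroke at far end)
bond 3 →J1  (Se2 (Se) sets effort on bond)
bond 0 →J1  (C1 outputs effort q/C1)
bond 1 →I1  (I1: I, integral causality)
bond 4 →J1  (common-f at J1 fixed by 1)
bond 5 →J1  (J1: bond 1 brought flow, rest push out)

β0 →J1
β1 →I1
β2 →J1
β3 →J1
β4 →J1
β5 →J1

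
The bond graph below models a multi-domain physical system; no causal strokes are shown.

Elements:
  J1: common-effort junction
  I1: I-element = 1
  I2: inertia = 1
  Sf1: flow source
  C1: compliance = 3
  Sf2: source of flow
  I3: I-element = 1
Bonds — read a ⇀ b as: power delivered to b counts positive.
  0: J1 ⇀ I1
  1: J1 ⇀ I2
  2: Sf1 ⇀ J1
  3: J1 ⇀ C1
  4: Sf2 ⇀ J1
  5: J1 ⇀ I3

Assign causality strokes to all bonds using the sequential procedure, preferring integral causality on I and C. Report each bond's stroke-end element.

bond 2 |Sf1  (Sf1: flow source, stroke at near end)
bond 4 |Sf2  (Sf2: flow source, stroke at near end)
bond 0 |I1  (prefer integral on I1)
bond 1 |I2  (prefer integral on I2)
bond 3 |J1  (prefer integral on C1)
bond 5 |I3  (0-jn J1 has e-setter on 3)

bond 0 stroke at I1
bond 1 stroke at I2
bond 2 stroke at Sf1
bond 3 stroke at J1
bond 4 stroke at Sf2
bond 5 stroke at I3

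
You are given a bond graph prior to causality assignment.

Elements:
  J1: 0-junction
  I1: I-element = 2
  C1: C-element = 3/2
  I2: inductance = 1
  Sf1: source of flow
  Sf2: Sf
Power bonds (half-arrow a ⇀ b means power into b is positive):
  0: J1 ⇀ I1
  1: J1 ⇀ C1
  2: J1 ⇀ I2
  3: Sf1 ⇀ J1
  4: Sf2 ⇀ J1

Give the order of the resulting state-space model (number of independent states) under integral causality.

3  (C1, I1, I2 all integral)

#3 stroke→Sf1  (Sf1 fixes flow; stroke at Sf1)
#4 stroke→Sf2  (source Sf2 imposes f)
#0 stroke→I1  (I1: I, integral causality)
#1 stroke→J1  (prefer integral on C1)
#2 stroke→I2  (J1 effort already set via bond 1)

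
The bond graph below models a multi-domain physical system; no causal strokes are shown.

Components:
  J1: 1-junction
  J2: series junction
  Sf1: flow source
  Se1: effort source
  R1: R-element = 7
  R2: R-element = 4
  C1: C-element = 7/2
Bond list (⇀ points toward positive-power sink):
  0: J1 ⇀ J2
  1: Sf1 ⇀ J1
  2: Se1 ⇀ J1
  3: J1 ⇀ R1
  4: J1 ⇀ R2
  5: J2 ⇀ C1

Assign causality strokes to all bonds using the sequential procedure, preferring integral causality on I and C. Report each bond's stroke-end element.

#1 →Sf1  (Sf1 fixes flow; stroke at Sf1)
#2 →J1  (Se1 (Se) sets effort on bond)
#0 →J1  (J1: bond 1 brought flow, rest push out)
#3 →J1  (J1 flow already set via bond 1)
#4 →J1  (common-f at J1 fixed by 1)
#5 →J2  (common-f at J2 fixed by 0)

β0 stroke at J1
β1 stroke at Sf1
β2 stroke at J1
β3 stroke at J1
β4 stroke at J1
β5 stroke at J2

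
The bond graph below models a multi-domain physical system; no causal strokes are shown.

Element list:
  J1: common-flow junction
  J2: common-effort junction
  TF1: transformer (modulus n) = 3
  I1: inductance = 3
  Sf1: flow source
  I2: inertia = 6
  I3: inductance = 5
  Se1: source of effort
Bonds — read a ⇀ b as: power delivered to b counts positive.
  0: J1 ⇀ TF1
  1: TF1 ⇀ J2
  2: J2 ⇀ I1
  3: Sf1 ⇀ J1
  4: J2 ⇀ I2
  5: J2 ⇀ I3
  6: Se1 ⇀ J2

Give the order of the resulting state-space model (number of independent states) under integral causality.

bond 3 stroke→Sf1  (source Sf1 imposes f)
bond 6 stroke→J2  (Se1: effort source, stroke at far end)
bond 0 stroke→J1  (common-f at J1 fixed by 3)
bond 1 stroke→TF1  (common-e at J2 fixed by 6)
bond 2 stroke→I1  (J2 effort already set via bond 6)
bond 4 stroke→I2  (common-e at J2 fixed by 6)
bond 5 stroke→I3  (0-jn J2 has e-setter on 6)

3  (I1, I2, I3 all integral)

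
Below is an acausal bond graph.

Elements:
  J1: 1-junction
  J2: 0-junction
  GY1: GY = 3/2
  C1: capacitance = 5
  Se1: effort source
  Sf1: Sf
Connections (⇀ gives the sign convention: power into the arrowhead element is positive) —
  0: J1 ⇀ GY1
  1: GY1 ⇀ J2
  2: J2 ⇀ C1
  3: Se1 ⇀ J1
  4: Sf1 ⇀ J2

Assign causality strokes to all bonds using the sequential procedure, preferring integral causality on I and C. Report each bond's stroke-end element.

β0 |GY1
β1 |GY1
β2 |J2
β3 |J1
β4 |Sf1

#3 |J1  (Se1 (Se) sets effort on bond)
#4 |Sf1  (Sf1: flow source, stroke at near end)
#0 |GY1  (J1: last free bond brings flow in)
#1 |GY1  (GY1 both-in/both-out from 0)
#2 |J2  (closing 0-jn rule on J2)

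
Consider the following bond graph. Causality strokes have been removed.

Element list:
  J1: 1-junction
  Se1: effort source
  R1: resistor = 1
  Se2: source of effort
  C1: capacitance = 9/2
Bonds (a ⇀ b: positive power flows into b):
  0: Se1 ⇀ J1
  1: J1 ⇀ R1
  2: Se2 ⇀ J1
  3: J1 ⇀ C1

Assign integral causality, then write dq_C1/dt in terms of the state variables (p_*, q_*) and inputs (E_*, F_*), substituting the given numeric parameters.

dq_C1/dt = E_Se1 + E_Se2 - 2*q_C1/9

β0 →J1  (Se1 (Se) sets effort on bond)
β2 →J1  (Se2 (Se) sets effort on bond)
β3 →J1  (C1 integral (e out))
β1 →R1  (only one flow-in slot at J1)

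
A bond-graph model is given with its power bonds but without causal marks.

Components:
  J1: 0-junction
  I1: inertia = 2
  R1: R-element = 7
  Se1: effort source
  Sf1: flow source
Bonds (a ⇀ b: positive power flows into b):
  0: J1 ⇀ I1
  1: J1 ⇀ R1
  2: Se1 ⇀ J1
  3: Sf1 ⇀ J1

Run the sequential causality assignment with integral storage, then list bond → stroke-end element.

#0 stroke at I1
#1 stroke at R1
#2 stroke at J1
#3 stroke at Sf1

#2 |J1  (source Se1 imposes e)
#3 |Sf1  (Sf1 (Sf) sets flow on bond)
#0 |I1  (J1 effort already set via bond 2)
#1 |R1  (J1: bond 2 brought effort, rest push out)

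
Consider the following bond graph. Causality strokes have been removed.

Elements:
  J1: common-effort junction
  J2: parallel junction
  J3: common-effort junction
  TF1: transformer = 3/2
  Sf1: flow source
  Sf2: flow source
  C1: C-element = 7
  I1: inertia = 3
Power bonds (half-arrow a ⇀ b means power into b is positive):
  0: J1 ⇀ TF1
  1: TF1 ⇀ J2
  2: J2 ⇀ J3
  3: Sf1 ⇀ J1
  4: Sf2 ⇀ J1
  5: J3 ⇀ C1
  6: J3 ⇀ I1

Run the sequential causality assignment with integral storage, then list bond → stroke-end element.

#0 stroke at J1
#1 stroke at TF1
#2 stroke at J2
#3 stroke at Sf1
#4 stroke at Sf2
#5 stroke at J3
#6 stroke at I1

b3 →Sf1  (Sf1: flow source, stroke at near end)
b4 →Sf2  (source Sf2 imposes f)
b0 →J1  (only one effort-in slot at J1)
b1 →TF1  (TF TF1: opposite of bond 0)
b2 →J2  (only one effort-in slot at J2)
b5 →J3  (C1 integral (e out))
b6 →I1  (0-jn J3 has e-setter on 5)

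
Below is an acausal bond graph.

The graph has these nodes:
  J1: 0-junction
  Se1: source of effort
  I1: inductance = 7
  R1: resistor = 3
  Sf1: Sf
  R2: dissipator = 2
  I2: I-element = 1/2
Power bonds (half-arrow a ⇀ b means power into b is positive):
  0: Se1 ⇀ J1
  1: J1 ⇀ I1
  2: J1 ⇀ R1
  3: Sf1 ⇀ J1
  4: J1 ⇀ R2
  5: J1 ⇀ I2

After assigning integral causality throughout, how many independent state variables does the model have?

β0 stroke→J1  (Se1 (Se) sets effort on bond)
β3 stroke→Sf1  (Sf1 fixes flow; stroke at Sf1)
β1 stroke→I1  (0-jn J1 has e-setter on 0)
β2 stroke→R1  (0-jn J1 has e-setter on 0)
β4 stroke→R2  (0-jn J1 has e-setter on 0)
β5 stroke→I2  (J1 effort already set via bond 0)

2  (I1, I2 all integral)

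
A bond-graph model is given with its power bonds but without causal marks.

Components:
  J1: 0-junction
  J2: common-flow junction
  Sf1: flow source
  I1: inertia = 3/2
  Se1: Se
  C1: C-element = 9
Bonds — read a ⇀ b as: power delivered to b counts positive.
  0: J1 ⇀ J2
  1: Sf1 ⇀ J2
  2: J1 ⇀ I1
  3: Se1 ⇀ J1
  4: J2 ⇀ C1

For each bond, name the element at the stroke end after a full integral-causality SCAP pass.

b0 stroke at J2
b1 stroke at Sf1
b2 stroke at I1
b3 stroke at J1
b4 stroke at J2

#1 →Sf1  (Sf1 fixes flow; stroke at Sf1)
#3 →J1  (source Se1 imposes e)
#0 →J2  (J1: bond 3 brought effort, rest push out)
#2 →I1  (common-e at J1 fixed by 3)
#4 →J2  (1-jn J2 has f-setter on 1)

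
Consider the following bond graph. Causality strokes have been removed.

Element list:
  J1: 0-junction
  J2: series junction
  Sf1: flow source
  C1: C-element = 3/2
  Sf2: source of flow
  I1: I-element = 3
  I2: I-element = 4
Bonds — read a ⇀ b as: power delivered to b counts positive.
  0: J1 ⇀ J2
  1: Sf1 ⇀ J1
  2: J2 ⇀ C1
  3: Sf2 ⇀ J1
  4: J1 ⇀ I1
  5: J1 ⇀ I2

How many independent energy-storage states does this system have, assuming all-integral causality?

#1 →Sf1  (source Sf1 imposes f)
#3 →Sf2  (Sf2 fixes flow; stroke at Sf2)
#2 →J2  (C1 outputs effort q/C1)
#0 →J1  (J2: last free bond brings flow in)
#4 →I1  (common-e at J1 fixed by 0)
#5 →I2  (common-e at J1 fixed by 0)

3  (C1, I1, I2 all integral)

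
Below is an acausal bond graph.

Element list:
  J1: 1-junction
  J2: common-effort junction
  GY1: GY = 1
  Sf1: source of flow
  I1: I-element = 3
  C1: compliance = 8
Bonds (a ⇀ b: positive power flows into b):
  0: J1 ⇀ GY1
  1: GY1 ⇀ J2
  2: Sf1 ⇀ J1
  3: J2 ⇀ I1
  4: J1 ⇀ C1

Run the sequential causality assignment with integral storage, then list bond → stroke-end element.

#0 →J1
#1 →J2
#2 →Sf1
#3 →I1
#4 →J1

b2 stroke→Sf1  (Sf1 fixes flow; stroke at Sf1)
b0 stroke→J1  (J1: bond 2 brought flow, rest push out)
b4 stroke→J1  (J1: bond 2 brought flow, rest push out)
b1 stroke→J2  (GY1 both-in/both-out from 0)
b3 stroke→I1  (J2: bond 1 brought effort, rest push out)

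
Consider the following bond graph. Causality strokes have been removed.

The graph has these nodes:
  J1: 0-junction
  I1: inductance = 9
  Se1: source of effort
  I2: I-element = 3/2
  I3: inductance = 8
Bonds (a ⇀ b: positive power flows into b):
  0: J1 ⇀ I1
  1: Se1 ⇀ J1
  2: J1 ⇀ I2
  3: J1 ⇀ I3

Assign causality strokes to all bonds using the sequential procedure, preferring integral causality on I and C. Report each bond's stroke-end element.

#0 |I1
#1 |J1
#2 |I2
#3 |I3

#1 stroke→J1  (Se1: effort source, stroke at far end)
#0 stroke→I1  (J1: bond 1 brought effort, rest push out)
#2 stroke→I2  (J1: bond 1 brought effort, rest push out)
#3 stroke→I3  (0-jn J1 has e-setter on 1)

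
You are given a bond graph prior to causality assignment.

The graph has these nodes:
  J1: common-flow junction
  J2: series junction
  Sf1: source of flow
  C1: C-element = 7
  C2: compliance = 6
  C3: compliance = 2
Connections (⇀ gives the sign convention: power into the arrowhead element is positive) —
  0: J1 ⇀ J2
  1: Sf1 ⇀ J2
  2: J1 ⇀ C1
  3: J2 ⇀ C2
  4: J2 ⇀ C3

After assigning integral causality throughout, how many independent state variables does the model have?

3  (C1, C2, C3 all integral)

#1 stroke→Sf1  (source Sf1 imposes f)
#0 stroke→J2  (1-jn J2 has f-setter on 1)
#3 stroke→J2  (common-f at J2 fixed by 1)
#4 stroke→J2  (J2 flow already set via bond 1)
#2 stroke→J1  (J1: bond 0 brought flow, rest push out)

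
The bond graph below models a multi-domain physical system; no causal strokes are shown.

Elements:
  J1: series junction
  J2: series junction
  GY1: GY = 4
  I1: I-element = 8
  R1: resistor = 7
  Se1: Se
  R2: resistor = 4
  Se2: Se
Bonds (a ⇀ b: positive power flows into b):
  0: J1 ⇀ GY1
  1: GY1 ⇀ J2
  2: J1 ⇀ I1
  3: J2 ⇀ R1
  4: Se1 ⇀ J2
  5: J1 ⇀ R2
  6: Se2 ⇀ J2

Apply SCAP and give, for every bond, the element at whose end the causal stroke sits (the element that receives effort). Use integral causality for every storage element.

#4 →J2  (Se1 fixes effort; stroke away)
#6 →J2  (source Se2 imposes e)
#2 →I1  (I1 outputs flow p/I1)
#0 →J1  (common-f at J1 fixed by 2)
#5 →J1  (1-jn J1 has f-setter on 2)
#1 →J2  (through GY1, causality inverts; strokes same side of GY1)
#3 →R1  (only one flow-in slot at J2)

bond 0 stroke at J1
bond 1 stroke at J2
bond 2 stroke at I1
bond 3 stroke at R1
bond 4 stroke at J2
bond 5 stroke at J1
bond 6 stroke at J2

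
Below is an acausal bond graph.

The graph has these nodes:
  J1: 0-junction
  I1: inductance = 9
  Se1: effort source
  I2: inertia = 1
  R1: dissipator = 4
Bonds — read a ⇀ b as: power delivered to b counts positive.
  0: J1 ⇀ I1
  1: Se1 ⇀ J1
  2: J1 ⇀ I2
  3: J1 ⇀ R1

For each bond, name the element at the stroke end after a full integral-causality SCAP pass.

β1 stroke→J1  (Se1: effort source, stroke at far end)
β0 stroke→I1  (J1 effort already set via bond 1)
β2 stroke→I2  (common-e at J1 fixed by 1)
β3 stroke→R1  (J1: bond 1 brought effort, rest push out)

β0 →I1
β1 →J1
β2 →I2
β3 →R1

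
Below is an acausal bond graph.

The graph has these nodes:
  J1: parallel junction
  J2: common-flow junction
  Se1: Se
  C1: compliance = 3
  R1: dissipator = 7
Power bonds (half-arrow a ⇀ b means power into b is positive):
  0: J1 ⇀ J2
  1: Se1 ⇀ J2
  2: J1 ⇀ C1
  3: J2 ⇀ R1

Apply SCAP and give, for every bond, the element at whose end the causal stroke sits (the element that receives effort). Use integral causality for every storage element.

β0 stroke at J2
β1 stroke at J2
β2 stroke at J1
β3 stroke at R1

b1 →J2  (Se1 fixes effort; stroke away)
b2 →J1  (C1: C, integral causality)
b0 →J2  (common-e at J1 fixed by 2)
b3 →R1  (closing 1-jn rule on J2)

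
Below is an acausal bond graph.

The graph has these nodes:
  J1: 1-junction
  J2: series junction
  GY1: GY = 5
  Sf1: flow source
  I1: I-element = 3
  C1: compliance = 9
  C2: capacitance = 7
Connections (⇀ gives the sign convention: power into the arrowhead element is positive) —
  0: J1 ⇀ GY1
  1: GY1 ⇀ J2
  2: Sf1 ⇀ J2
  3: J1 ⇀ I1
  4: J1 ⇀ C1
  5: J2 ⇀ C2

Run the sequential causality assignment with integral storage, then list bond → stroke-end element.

b2 stroke at Sf1  (source Sf1 imposes f)
b1 stroke at J2  (J2 flow already set via bond 2)
b5 stroke at J2  (J2 flow already set via bond 2)
b0 stroke at J1  (through GY1, causality inverts; strokes same side of GY1)
b3 stroke at I1  (prefer integral on I1)
b4 stroke at J1  (J1: bond 3 brought flow, rest push out)

b0 stroke at J1
b1 stroke at J2
b2 stroke at Sf1
b3 stroke at I1
b4 stroke at J1
b5 stroke at J2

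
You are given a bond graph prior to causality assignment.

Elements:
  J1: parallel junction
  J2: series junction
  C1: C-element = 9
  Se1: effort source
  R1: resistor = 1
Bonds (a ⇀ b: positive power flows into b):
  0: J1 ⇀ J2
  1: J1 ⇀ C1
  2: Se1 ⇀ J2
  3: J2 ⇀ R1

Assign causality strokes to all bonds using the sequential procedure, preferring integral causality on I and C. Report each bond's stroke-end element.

b2 |J2  (Se1: effort source, stroke at far end)
b1 |J1  (C1: C, integral causality)
b0 |J2  (J1 effort already set via bond 1)
b3 |R1  (J2: last free bond brings flow in)

b0 →J2
b1 →J1
b2 →J2
b3 →R1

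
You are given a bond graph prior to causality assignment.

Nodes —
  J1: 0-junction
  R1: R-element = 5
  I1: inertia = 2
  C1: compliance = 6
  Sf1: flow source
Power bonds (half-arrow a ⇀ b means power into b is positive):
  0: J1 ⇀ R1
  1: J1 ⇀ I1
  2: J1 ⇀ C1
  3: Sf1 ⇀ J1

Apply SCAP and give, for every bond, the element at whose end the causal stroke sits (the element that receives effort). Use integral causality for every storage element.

#3 stroke at Sf1  (Sf1 (Sf) sets flow on bond)
#1 stroke at I1  (I1 integral (f out))
#2 stroke at J1  (C1 integral (e out))
#0 stroke at R1  (J1 effort already set via bond 2)

#0 stroke→R1
#1 stroke→I1
#2 stroke→J1
#3 stroke→Sf1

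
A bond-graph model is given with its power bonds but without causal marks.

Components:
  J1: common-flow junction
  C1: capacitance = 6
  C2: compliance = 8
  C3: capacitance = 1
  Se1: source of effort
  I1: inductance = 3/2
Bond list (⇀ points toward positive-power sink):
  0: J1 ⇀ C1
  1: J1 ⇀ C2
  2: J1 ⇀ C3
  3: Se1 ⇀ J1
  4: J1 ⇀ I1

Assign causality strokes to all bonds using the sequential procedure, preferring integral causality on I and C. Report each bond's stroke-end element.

β0 →J1
β1 →J1
β2 →J1
β3 →J1
β4 →I1

β3 |J1  (Se1: effort source, stroke at far end)
β0 |J1  (C1 outputs effort q/C1)
β1 |J1  (prefer integral on C2)
β2 |J1  (C3 integral (e out))
β4 |I1  (J1: last free bond brings flow in)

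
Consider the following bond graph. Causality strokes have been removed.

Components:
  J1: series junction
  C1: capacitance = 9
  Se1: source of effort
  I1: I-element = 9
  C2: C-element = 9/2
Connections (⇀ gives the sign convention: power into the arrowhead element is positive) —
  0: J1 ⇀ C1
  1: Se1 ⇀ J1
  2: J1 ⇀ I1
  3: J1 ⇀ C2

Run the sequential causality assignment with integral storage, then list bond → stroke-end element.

β0 stroke at J1
β1 stroke at J1
β2 stroke at I1
β3 stroke at J1

β1 |J1  (Se1 fixes effort; stroke away)
β0 |J1  (C1 integral (e out))
β2 |I1  (prefer integral on I1)
β3 |J1  (J1: bond 2 brought flow, rest push out)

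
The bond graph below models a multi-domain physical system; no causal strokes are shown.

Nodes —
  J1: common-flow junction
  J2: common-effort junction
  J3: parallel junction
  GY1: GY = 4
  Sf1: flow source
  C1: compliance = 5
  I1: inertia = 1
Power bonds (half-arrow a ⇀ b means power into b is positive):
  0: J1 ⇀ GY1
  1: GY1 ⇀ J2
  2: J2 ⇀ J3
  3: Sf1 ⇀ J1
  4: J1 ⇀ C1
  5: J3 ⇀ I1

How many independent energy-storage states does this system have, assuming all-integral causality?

2  (C1, I1 all integral)

bond 3 |Sf1  (source Sf1 imposes f)
bond 0 |J1  (1-jn J1 has f-setter on 3)
bond 4 |J1  (common-f at J1 fixed by 3)
bond 1 |J2  (GY1: gyrator matches bond 0)
bond 2 |J3  (common-e at J2 fixed by 1)
bond 5 |I1  (0-jn J3 has e-setter on 2)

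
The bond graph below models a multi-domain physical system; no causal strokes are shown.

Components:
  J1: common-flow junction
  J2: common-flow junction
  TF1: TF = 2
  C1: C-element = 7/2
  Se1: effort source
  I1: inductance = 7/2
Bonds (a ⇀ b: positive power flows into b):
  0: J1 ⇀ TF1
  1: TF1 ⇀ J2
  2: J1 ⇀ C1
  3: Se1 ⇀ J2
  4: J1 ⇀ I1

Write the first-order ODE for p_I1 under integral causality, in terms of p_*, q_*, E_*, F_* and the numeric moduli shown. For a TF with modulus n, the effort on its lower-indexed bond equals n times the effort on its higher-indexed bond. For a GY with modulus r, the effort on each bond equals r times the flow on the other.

β3 →J2  (Se1 (Se) sets effort on bond)
β1 →TF1  (only one flow-in slot at J2)
β0 →J1  (TF1: transformer flips bond 1)
β2 →J1  (C1 outputs effort q/C1)
β4 →I1  (J1: last free bond brings flow in)

dp_I1/dt = 2*E_Se1 - 2*q_C1/7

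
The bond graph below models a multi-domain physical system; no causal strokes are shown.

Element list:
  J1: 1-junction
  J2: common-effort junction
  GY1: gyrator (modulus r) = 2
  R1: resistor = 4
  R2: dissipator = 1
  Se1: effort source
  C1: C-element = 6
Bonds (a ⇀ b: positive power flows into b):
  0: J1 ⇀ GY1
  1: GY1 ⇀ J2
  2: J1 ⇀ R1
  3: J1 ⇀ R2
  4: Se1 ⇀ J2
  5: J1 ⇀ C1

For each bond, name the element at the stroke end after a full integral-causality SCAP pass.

#0 |GY1
#1 |GY1
#2 |J1
#3 |J1
#4 |J2
#5 |J1

b4 |J2  (Se1 (Se) sets effort on bond)
b1 |GY1  (J2: bond 4 brought effort, rest push out)
b0 |GY1  (GY1: gyrator matches bond 1)
b2 |J1  (J1 flow already set via bond 0)
b3 |J1  (J1 flow already set via bond 0)
b5 |J1  (J1 flow already set via bond 0)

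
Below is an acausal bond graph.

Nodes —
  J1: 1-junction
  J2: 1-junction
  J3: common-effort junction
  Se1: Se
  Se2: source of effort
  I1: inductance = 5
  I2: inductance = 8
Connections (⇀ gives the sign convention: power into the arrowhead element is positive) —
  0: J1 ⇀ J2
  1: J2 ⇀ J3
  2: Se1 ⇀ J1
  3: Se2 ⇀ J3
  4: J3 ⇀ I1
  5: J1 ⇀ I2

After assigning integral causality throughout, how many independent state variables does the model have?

#2 →J1  (Se1 (Se) sets effort on bond)
#3 →J3  (Se2 (Se) sets effort on bond)
#1 →J2  (J3: bond 3 brought effort, rest push out)
#4 →I1  (J3 effort already set via bond 3)
#0 →J1  (J2 needs exactly one f-in)
#5 →I2  (closing 1-jn rule on J1)

2  (I1, I2 all integral)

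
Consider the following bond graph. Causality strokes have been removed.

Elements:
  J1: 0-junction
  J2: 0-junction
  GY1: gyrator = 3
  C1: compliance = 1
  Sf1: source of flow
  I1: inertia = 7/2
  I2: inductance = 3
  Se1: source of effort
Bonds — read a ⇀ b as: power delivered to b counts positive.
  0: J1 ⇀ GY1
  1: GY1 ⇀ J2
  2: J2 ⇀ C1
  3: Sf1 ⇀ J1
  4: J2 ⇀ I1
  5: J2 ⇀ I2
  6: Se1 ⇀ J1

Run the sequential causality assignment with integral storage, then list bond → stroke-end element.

bond 0 stroke at GY1
bond 1 stroke at GY1
bond 2 stroke at J2
bond 3 stroke at Sf1
bond 4 stroke at I1
bond 5 stroke at I2
bond 6 stroke at J1

β3 →Sf1  (Sf1 (Sf) sets flow on bond)
β6 →J1  (Se1: effort source, stroke at far end)
β0 →GY1  (0-jn J1 has e-setter on 6)
β1 →GY1  (through GY1, causality inverts; strokes same side of GY1)
β2 →J2  (C1 integral (e out))
β4 →I1  (common-e at J2 fixed by 2)
β5 →I2  (J2: bond 2 brought effort, rest push out)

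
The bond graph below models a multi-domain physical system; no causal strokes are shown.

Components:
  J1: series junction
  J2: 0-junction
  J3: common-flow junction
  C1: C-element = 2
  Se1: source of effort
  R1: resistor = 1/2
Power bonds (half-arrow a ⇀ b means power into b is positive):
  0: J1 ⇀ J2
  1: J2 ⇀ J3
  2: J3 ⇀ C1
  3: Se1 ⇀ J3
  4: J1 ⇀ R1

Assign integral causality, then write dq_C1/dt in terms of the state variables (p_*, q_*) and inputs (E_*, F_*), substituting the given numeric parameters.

bond 3 stroke→J3  (source Se1 imposes e)
bond 2 stroke→J3  (prefer integral on C1)
bond 1 stroke→J2  (J3: last free bond brings flow in)
bond 0 stroke→J1  (common-e at J2 fixed by 1)
bond 4 stroke→R1  (J1 needs exactly one f-in)

dq_C1/dt = 2*E_Se1 - q_C1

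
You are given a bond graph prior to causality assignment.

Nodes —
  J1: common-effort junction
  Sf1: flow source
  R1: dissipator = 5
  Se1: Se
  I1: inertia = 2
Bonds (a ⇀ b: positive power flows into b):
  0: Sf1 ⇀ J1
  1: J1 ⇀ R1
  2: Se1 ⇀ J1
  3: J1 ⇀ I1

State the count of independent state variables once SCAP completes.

b0 |Sf1  (source Sf1 imposes f)
b2 |J1  (Se1 (Se) sets effort on bond)
b1 |R1  (J1 effort already set via bond 2)
b3 |I1  (common-e at J1 fixed by 2)

1  (I1 all integral)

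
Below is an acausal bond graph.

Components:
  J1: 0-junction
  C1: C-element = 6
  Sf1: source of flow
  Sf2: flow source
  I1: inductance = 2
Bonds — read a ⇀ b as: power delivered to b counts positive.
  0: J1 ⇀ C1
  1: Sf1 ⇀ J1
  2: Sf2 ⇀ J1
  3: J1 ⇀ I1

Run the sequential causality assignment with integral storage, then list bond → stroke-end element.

b1 stroke at Sf1  (Sf1 (Sf) sets flow on bond)
b2 stroke at Sf2  (Sf2 fixes flow; stroke at Sf2)
b0 stroke at J1  (C1 outputs effort q/C1)
b3 stroke at I1  (common-e at J1 fixed by 0)

β0 →J1
β1 →Sf1
β2 →Sf2
β3 →I1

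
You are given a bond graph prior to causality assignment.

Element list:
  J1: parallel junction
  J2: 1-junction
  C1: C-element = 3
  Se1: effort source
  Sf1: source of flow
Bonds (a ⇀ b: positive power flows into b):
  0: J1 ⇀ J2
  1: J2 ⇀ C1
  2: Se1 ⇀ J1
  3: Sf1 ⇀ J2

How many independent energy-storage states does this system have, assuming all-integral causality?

β2 stroke→J1  (Se1 fixes effort; stroke away)
β3 stroke→Sf1  (Sf1 (Sf) sets flow on bond)
β0 stroke→J2  (common-e at J1 fixed by 2)
β1 stroke→J2  (common-f at J2 fixed by 3)

1  (C1 all integral)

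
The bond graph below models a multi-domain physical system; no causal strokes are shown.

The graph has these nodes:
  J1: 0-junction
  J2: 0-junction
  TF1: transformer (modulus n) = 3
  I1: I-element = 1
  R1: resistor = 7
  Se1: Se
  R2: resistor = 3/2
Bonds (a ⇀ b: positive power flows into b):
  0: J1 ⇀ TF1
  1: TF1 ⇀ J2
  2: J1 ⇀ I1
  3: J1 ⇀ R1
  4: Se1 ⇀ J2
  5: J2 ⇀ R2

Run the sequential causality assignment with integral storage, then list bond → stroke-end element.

b0 stroke at J1
b1 stroke at TF1
b2 stroke at I1
b3 stroke at R1
b4 stroke at J2
b5 stroke at R2

b4 →J2  (source Se1 imposes e)
b1 →TF1  (J2: bond 4 brought effort, rest push out)
b5 →R2  (common-e at J2 fixed by 4)
b0 →J1  (through TF1, causality passes straight; one stroke at TF1)
b2 →I1  (0-jn J1 has e-setter on 0)
b3 →R1  (J1: bond 0 brought effort, rest push out)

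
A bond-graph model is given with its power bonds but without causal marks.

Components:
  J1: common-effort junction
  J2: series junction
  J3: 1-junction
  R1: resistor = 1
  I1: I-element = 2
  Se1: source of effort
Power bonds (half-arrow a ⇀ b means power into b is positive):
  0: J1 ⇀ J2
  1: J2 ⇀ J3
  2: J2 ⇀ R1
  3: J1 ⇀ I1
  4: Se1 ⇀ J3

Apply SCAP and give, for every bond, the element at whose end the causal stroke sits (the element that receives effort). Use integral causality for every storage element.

b0 →J1
b1 →J2
b2 →J2
b3 →I1
b4 →J3

β4 stroke at J3  (source Se1 imposes e)
β1 stroke at J2  (J3: last free bond brings flow in)
β3 stroke at I1  (prefer integral on I1)
β0 stroke at J1  (J1: last free bond brings effort in)
β2 stroke at J2  (1-jn J2 has f-setter on 0)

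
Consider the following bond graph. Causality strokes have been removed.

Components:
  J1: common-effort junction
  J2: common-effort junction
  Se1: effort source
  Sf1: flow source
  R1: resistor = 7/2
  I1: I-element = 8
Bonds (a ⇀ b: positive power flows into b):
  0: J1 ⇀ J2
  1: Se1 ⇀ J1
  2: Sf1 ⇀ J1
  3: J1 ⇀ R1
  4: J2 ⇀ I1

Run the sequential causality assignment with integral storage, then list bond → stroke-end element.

β0 stroke→J2
β1 stroke→J1
β2 stroke→Sf1
β3 stroke→R1
β4 stroke→I1

β1 stroke→J1  (Se1: effort source, stroke at far end)
β2 stroke→Sf1  (Sf1 (Sf) sets flow on bond)
β0 stroke→J2  (J1: bond 1 brought effort, rest push out)
β3 stroke→R1  (J1 effort already set via bond 1)
β4 stroke→I1  (J2: bond 0 brought effort, rest push out)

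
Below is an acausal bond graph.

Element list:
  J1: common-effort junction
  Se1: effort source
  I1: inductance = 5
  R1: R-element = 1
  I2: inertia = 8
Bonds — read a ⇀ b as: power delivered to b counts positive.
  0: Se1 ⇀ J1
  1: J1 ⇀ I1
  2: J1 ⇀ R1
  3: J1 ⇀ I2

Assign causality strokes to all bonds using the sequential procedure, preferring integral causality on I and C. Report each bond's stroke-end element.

b0 →J1  (Se1 fixes effort; stroke away)
b1 →I1  (0-jn J1 has e-setter on 0)
b2 →R1  (0-jn J1 has e-setter on 0)
b3 →I2  (J1: bond 0 brought effort, rest push out)

#0 stroke→J1
#1 stroke→I1
#2 stroke→R1
#3 stroke→I2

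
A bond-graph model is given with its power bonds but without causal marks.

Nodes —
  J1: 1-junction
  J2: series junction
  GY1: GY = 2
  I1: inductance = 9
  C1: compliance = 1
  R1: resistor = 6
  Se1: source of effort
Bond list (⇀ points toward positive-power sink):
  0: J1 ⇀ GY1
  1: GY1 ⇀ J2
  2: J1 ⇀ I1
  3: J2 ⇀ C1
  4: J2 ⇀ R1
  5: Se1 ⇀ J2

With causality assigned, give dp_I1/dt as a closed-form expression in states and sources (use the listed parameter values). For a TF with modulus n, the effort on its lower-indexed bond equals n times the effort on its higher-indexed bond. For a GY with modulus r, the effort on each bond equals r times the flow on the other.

β5 →J2  (Se1 (Se) sets effort on bond)
β2 →I1  (I1 outputs flow p/I1)
β0 →J1  (common-f at J1 fixed by 2)
β1 →J2  (through GY1, causality inverts; strokes same side of GY1)
β3 →J2  (prefer integral on C1)
β4 →R1  (J2: last free bond brings flow in)

dp_I1/dt = -E_Se1/3 - 2*p_I1/27 + q_C1/3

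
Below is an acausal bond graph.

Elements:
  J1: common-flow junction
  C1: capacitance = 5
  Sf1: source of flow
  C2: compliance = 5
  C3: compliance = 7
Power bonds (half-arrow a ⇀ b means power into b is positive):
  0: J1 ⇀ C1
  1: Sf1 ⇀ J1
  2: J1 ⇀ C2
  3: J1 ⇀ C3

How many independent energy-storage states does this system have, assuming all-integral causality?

3  (C1, C2, C3 all integral)

bond 1 stroke→Sf1  (Sf1: flow source, stroke at near end)
bond 0 stroke→J1  (1-jn J1 has f-setter on 1)
bond 2 stroke→J1  (common-f at J1 fixed by 1)
bond 3 stroke→J1  (J1 flow already set via bond 1)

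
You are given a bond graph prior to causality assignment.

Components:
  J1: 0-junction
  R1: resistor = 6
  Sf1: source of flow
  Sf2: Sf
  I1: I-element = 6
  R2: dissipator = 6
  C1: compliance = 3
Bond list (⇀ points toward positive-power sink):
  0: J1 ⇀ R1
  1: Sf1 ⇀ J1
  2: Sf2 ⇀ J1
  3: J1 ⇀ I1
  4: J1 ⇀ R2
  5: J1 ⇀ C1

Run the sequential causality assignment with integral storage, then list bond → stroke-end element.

bond 1 stroke at Sf1  (source Sf1 imposes f)
bond 2 stroke at Sf2  (Sf2: flow source, stroke at near end)
bond 3 stroke at I1  (prefer integral on I1)
bond 5 stroke at J1  (prefer integral on C1)
bond 0 stroke at R1  (0-jn J1 has e-setter on 5)
bond 4 stroke at R2  (0-jn J1 has e-setter on 5)

b0 stroke at R1
b1 stroke at Sf1
b2 stroke at Sf2
b3 stroke at I1
b4 stroke at R2
b5 stroke at J1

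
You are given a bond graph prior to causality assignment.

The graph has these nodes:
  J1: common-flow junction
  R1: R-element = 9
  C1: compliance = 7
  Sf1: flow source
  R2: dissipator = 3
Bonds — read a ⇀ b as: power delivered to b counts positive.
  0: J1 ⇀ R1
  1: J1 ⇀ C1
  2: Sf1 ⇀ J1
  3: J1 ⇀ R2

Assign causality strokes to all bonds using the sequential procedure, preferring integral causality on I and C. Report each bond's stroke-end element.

bond 0 |J1
bond 1 |J1
bond 2 |Sf1
bond 3 |J1

b2 stroke→Sf1  (Sf1: flow source, stroke at near end)
b0 stroke→J1  (J1 flow already set via bond 2)
b1 stroke→J1  (J1: bond 2 brought flow, rest push out)
b3 stroke→J1  (1-jn J1 has f-setter on 2)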